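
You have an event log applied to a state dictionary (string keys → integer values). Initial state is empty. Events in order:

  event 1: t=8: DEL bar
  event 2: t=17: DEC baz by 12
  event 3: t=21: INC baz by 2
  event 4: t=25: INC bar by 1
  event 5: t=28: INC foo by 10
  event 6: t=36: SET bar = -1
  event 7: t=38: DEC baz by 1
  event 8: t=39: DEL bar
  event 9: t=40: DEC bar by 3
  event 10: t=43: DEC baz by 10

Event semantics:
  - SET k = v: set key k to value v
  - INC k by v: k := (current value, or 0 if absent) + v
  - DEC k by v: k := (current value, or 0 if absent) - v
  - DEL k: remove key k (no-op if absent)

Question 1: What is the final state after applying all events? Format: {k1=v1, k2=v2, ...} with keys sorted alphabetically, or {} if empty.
Answer: {bar=-3, baz=-21, foo=10}

Derivation:
  after event 1 (t=8: DEL bar): {}
  after event 2 (t=17: DEC baz by 12): {baz=-12}
  after event 3 (t=21: INC baz by 2): {baz=-10}
  after event 4 (t=25: INC bar by 1): {bar=1, baz=-10}
  after event 5 (t=28: INC foo by 10): {bar=1, baz=-10, foo=10}
  after event 6 (t=36: SET bar = -1): {bar=-1, baz=-10, foo=10}
  after event 7 (t=38: DEC baz by 1): {bar=-1, baz=-11, foo=10}
  after event 8 (t=39: DEL bar): {baz=-11, foo=10}
  after event 9 (t=40: DEC bar by 3): {bar=-3, baz=-11, foo=10}
  after event 10 (t=43: DEC baz by 10): {bar=-3, baz=-21, foo=10}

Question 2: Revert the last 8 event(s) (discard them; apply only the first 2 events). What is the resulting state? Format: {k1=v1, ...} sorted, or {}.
Keep first 2 events (discard last 8):
  after event 1 (t=8: DEL bar): {}
  after event 2 (t=17: DEC baz by 12): {baz=-12}

Answer: {baz=-12}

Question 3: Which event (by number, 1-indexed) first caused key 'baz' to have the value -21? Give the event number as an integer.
Looking for first event where baz becomes -21:
  event 2: baz = -12
  event 3: baz = -10
  event 4: baz = -10
  event 5: baz = -10
  event 6: baz = -10
  event 7: baz = -11
  event 8: baz = -11
  event 9: baz = -11
  event 10: baz -11 -> -21  <-- first match

Answer: 10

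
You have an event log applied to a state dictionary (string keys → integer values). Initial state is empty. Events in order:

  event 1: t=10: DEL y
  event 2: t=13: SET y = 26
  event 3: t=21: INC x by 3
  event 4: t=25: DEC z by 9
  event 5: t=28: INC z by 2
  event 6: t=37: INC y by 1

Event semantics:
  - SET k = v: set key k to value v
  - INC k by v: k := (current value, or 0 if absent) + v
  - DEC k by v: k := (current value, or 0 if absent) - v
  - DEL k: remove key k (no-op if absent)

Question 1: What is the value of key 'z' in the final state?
Answer: -7

Derivation:
Track key 'z' through all 6 events:
  event 1 (t=10: DEL y): z unchanged
  event 2 (t=13: SET y = 26): z unchanged
  event 3 (t=21: INC x by 3): z unchanged
  event 4 (t=25: DEC z by 9): z (absent) -> -9
  event 5 (t=28: INC z by 2): z -9 -> -7
  event 6 (t=37: INC y by 1): z unchanged
Final: z = -7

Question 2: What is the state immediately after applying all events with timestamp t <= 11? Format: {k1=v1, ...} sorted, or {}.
Apply events with t <= 11 (1 events):
  after event 1 (t=10: DEL y): {}

Answer: {}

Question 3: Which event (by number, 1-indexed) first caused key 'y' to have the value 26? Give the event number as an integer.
Looking for first event where y becomes 26:
  event 2: y (absent) -> 26  <-- first match

Answer: 2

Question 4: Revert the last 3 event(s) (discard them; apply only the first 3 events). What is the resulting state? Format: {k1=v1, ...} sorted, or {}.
Keep first 3 events (discard last 3):
  after event 1 (t=10: DEL y): {}
  after event 2 (t=13: SET y = 26): {y=26}
  after event 3 (t=21: INC x by 3): {x=3, y=26}

Answer: {x=3, y=26}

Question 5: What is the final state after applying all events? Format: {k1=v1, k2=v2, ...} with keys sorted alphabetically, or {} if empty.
  after event 1 (t=10: DEL y): {}
  after event 2 (t=13: SET y = 26): {y=26}
  after event 3 (t=21: INC x by 3): {x=3, y=26}
  after event 4 (t=25: DEC z by 9): {x=3, y=26, z=-9}
  after event 5 (t=28: INC z by 2): {x=3, y=26, z=-7}
  after event 6 (t=37: INC y by 1): {x=3, y=27, z=-7}

Answer: {x=3, y=27, z=-7}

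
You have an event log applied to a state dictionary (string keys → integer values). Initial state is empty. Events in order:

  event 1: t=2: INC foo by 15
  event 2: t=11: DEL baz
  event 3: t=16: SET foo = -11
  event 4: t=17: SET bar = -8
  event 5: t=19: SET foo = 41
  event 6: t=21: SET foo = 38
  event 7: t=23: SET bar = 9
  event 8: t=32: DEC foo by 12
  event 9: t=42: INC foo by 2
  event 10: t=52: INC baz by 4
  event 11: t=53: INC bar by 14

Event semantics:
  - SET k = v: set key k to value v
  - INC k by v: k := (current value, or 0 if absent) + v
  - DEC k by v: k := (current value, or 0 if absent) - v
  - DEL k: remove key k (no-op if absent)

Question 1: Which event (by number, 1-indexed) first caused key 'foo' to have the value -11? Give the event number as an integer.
Answer: 3

Derivation:
Looking for first event where foo becomes -11:
  event 1: foo = 15
  event 2: foo = 15
  event 3: foo 15 -> -11  <-- first match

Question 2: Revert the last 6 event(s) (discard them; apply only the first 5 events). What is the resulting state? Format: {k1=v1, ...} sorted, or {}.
Keep first 5 events (discard last 6):
  after event 1 (t=2: INC foo by 15): {foo=15}
  after event 2 (t=11: DEL baz): {foo=15}
  after event 3 (t=16: SET foo = -11): {foo=-11}
  after event 4 (t=17: SET bar = -8): {bar=-8, foo=-11}
  after event 5 (t=19: SET foo = 41): {bar=-8, foo=41}

Answer: {bar=-8, foo=41}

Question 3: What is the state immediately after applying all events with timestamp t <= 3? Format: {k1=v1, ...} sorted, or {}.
Apply events with t <= 3 (1 events):
  after event 1 (t=2: INC foo by 15): {foo=15}

Answer: {foo=15}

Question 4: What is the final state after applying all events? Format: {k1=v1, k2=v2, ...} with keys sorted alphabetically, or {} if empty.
  after event 1 (t=2: INC foo by 15): {foo=15}
  after event 2 (t=11: DEL baz): {foo=15}
  after event 3 (t=16: SET foo = -11): {foo=-11}
  after event 4 (t=17: SET bar = -8): {bar=-8, foo=-11}
  after event 5 (t=19: SET foo = 41): {bar=-8, foo=41}
  after event 6 (t=21: SET foo = 38): {bar=-8, foo=38}
  after event 7 (t=23: SET bar = 9): {bar=9, foo=38}
  after event 8 (t=32: DEC foo by 12): {bar=9, foo=26}
  after event 9 (t=42: INC foo by 2): {bar=9, foo=28}
  after event 10 (t=52: INC baz by 4): {bar=9, baz=4, foo=28}
  after event 11 (t=53: INC bar by 14): {bar=23, baz=4, foo=28}

Answer: {bar=23, baz=4, foo=28}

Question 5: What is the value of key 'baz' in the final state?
Answer: 4

Derivation:
Track key 'baz' through all 11 events:
  event 1 (t=2: INC foo by 15): baz unchanged
  event 2 (t=11: DEL baz): baz (absent) -> (absent)
  event 3 (t=16: SET foo = -11): baz unchanged
  event 4 (t=17: SET bar = -8): baz unchanged
  event 5 (t=19: SET foo = 41): baz unchanged
  event 6 (t=21: SET foo = 38): baz unchanged
  event 7 (t=23: SET bar = 9): baz unchanged
  event 8 (t=32: DEC foo by 12): baz unchanged
  event 9 (t=42: INC foo by 2): baz unchanged
  event 10 (t=52: INC baz by 4): baz (absent) -> 4
  event 11 (t=53: INC bar by 14): baz unchanged
Final: baz = 4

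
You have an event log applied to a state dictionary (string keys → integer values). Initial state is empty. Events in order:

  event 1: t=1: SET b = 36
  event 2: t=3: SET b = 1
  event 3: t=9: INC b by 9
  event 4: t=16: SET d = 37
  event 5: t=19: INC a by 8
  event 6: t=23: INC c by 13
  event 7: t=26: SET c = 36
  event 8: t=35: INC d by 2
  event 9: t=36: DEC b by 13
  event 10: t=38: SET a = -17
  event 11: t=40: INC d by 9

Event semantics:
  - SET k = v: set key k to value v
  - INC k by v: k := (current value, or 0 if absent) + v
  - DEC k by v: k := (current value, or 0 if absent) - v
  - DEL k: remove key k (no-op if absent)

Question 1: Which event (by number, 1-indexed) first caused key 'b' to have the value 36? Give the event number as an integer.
Answer: 1

Derivation:
Looking for first event where b becomes 36:
  event 1: b (absent) -> 36  <-- first match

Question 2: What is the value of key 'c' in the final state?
Track key 'c' through all 11 events:
  event 1 (t=1: SET b = 36): c unchanged
  event 2 (t=3: SET b = 1): c unchanged
  event 3 (t=9: INC b by 9): c unchanged
  event 4 (t=16: SET d = 37): c unchanged
  event 5 (t=19: INC a by 8): c unchanged
  event 6 (t=23: INC c by 13): c (absent) -> 13
  event 7 (t=26: SET c = 36): c 13 -> 36
  event 8 (t=35: INC d by 2): c unchanged
  event 9 (t=36: DEC b by 13): c unchanged
  event 10 (t=38: SET a = -17): c unchanged
  event 11 (t=40: INC d by 9): c unchanged
Final: c = 36

Answer: 36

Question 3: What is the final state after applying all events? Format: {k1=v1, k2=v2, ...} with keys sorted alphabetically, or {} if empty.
  after event 1 (t=1: SET b = 36): {b=36}
  after event 2 (t=3: SET b = 1): {b=1}
  after event 3 (t=9: INC b by 9): {b=10}
  after event 4 (t=16: SET d = 37): {b=10, d=37}
  after event 5 (t=19: INC a by 8): {a=8, b=10, d=37}
  after event 6 (t=23: INC c by 13): {a=8, b=10, c=13, d=37}
  after event 7 (t=26: SET c = 36): {a=8, b=10, c=36, d=37}
  after event 8 (t=35: INC d by 2): {a=8, b=10, c=36, d=39}
  after event 9 (t=36: DEC b by 13): {a=8, b=-3, c=36, d=39}
  after event 10 (t=38: SET a = -17): {a=-17, b=-3, c=36, d=39}
  after event 11 (t=40: INC d by 9): {a=-17, b=-3, c=36, d=48}

Answer: {a=-17, b=-3, c=36, d=48}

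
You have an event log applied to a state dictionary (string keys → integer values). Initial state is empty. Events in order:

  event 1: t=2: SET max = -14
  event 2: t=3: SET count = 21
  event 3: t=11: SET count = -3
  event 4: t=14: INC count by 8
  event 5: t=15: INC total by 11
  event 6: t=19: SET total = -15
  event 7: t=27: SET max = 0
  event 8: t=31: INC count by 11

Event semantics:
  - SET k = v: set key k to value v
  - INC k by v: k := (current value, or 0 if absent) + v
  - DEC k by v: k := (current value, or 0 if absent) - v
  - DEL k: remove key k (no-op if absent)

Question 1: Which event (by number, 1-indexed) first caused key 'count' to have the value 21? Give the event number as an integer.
Answer: 2

Derivation:
Looking for first event where count becomes 21:
  event 2: count (absent) -> 21  <-- first match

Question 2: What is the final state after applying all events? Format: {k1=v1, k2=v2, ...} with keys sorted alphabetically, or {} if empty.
Answer: {count=16, max=0, total=-15}

Derivation:
  after event 1 (t=2: SET max = -14): {max=-14}
  after event 2 (t=3: SET count = 21): {count=21, max=-14}
  after event 3 (t=11: SET count = -3): {count=-3, max=-14}
  after event 4 (t=14: INC count by 8): {count=5, max=-14}
  after event 5 (t=15: INC total by 11): {count=5, max=-14, total=11}
  after event 6 (t=19: SET total = -15): {count=5, max=-14, total=-15}
  after event 7 (t=27: SET max = 0): {count=5, max=0, total=-15}
  after event 8 (t=31: INC count by 11): {count=16, max=0, total=-15}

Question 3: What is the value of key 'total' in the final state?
Track key 'total' through all 8 events:
  event 1 (t=2: SET max = -14): total unchanged
  event 2 (t=3: SET count = 21): total unchanged
  event 3 (t=11: SET count = -3): total unchanged
  event 4 (t=14: INC count by 8): total unchanged
  event 5 (t=15: INC total by 11): total (absent) -> 11
  event 6 (t=19: SET total = -15): total 11 -> -15
  event 7 (t=27: SET max = 0): total unchanged
  event 8 (t=31: INC count by 11): total unchanged
Final: total = -15

Answer: -15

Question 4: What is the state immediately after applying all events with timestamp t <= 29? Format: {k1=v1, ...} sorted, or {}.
Answer: {count=5, max=0, total=-15}

Derivation:
Apply events with t <= 29 (7 events):
  after event 1 (t=2: SET max = -14): {max=-14}
  after event 2 (t=3: SET count = 21): {count=21, max=-14}
  after event 3 (t=11: SET count = -3): {count=-3, max=-14}
  after event 4 (t=14: INC count by 8): {count=5, max=-14}
  after event 5 (t=15: INC total by 11): {count=5, max=-14, total=11}
  after event 6 (t=19: SET total = -15): {count=5, max=-14, total=-15}
  after event 7 (t=27: SET max = 0): {count=5, max=0, total=-15}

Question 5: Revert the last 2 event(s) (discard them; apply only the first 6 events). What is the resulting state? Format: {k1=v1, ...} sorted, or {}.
Keep first 6 events (discard last 2):
  after event 1 (t=2: SET max = -14): {max=-14}
  after event 2 (t=3: SET count = 21): {count=21, max=-14}
  after event 3 (t=11: SET count = -3): {count=-3, max=-14}
  after event 4 (t=14: INC count by 8): {count=5, max=-14}
  after event 5 (t=15: INC total by 11): {count=5, max=-14, total=11}
  after event 6 (t=19: SET total = -15): {count=5, max=-14, total=-15}

Answer: {count=5, max=-14, total=-15}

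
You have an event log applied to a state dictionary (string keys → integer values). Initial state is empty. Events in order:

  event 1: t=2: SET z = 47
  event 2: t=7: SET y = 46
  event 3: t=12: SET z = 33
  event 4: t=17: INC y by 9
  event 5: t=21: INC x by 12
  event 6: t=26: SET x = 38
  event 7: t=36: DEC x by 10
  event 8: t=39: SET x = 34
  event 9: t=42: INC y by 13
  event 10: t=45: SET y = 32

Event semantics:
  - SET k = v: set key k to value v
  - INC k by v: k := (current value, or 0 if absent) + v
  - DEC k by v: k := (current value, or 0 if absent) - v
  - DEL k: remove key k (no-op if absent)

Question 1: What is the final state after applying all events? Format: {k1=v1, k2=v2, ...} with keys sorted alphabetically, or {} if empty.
Answer: {x=34, y=32, z=33}

Derivation:
  after event 1 (t=2: SET z = 47): {z=47}
  after event 2 (t=7: SET y = 46): {y=46, z=47}
  after event 3 (t=12: SET z = 33): {y=46, z=33}
  after event 4 (t=17: INC y by 9): {y=55, z=33}
  after event 5 (t=21: INC x by 12): {x=12, y=55, z=33}
  after event 6 (t=26: SET x = 38): {x=38, y=55, z=33}
  after event 7 (t=36: DEC x by 10): {x=28, y=55, z=33}
  after event 8 (t=39: SET x = 34): {x=34, y=55, z=33}
  after event 9 (t=42: INC y by 13): {x=34, y=68, z=33}
  after event 10 (t=45: SET y = 32): {x=34, y=32, z=33}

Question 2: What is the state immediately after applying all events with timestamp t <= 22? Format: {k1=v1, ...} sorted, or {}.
Apply events with t <= 22 (5 events):
  after event 1 (t=2: SET z = 47): {z=47}
  after event 2 (t=7: SET y = 46): {y=46, z=47}
  after event 3 (t=12: SET z = 33): {y=46, z=33}
  after event 4 (t=17: INC y by 9): {y=55, z=33}
  after event 5 (t=21: INC x by 12): {x=12, y=55, z=33}

Answer: {x=12, y=55, z=33}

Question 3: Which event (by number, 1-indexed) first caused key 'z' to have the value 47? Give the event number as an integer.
Looking for first event where z becomes 47:
  event 1: z (absent) -> 47  <-- first match

Answer: 1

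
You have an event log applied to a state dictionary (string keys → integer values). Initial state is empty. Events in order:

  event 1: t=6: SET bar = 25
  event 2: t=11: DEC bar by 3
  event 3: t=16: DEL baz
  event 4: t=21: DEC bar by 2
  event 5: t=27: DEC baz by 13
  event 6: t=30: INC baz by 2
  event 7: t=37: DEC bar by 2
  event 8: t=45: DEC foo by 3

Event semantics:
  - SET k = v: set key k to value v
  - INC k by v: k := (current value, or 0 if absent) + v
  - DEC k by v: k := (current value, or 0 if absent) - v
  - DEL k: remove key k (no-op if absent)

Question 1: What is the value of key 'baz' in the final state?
Answer: -11

Derivation:
Track key 'baz' through all 8 events:
  event 1 (t=6: SET bar = 25): baz unchanged
  event 2 (t=11: DEC bar by 3): baz unchanged
  event 3 (t=16: DEL baz): baz (absent) -> (absent)
  event 4 (t=21: DEC bar by 2): baz unchanged
  event 5 (t=27: DEC baz by 13): baz (absent) -> -13
  event 6 (t=30: INC baz by 2): baz -13 -> -11
  event 7 (t=37: DEC bar by 2): baz unchanged
  event 8 (t=45: DEC foo by 3): baz unchanged
Final: baz = -11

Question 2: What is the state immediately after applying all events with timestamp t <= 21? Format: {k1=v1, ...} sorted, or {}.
Apply events with t <= 21 (4 events):
  after event 1 (t=6: SET bar = 25): {bar=25}
  after event 2 (t=11: DEC bar by 3): {bar=22}
  after event 3 (t=16: DEL baz): {bar=22}
  after event 4 (t=21: DEC bar by 2): {bar=20}

Answer: {bar=20}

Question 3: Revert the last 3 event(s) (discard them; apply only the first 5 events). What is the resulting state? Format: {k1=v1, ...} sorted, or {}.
Keep first 5 events (discard last 3):
  after event 1 (t=6: SET bar = 25): {bar=25}
  after event 2 (t=11: DEC bar by 3): {bar=22}
  after event 3 (t=16: DEL baz): {bar=22}
  after event 4 (t=21: DEC bar by 2): {bar=20}
  after event 5 (t=27: DEC baz by 13): {bar=20, baz=-13}

Answer: {bar=20, baz=-13}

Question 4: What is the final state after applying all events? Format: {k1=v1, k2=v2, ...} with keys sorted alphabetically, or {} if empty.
  after event 1 (t=6: SET bar = 25): {bar=25}
  after event 2 (t=11: DEC bar by 3): {bar=22}
  after event 3 (t=16: DEL baz): {bar=22}
  after event 4 (t=21: DEC bar by 2): {bar=20}
  after event 5 (t=27: DEC baz by 13): {bar=20, baz=-13}
  after event 6 (t=30: INC baz by 2): {bar=20, baz=-11}
  after event 7 (t=37: DEC bar by 2): {bar=18, baz=-11}
  after event 8 (t=45: DEC foo by 3): {bar=18, baz=-11, foo=-3}

Answer: {bar=18, baz=-11, foo=-3}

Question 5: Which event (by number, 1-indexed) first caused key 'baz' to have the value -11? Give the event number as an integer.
Looking for first event where baz becomes -11:
  event 5: baz = -13
  event 6: baz -13 -> -11  <-- first match

Answer: 6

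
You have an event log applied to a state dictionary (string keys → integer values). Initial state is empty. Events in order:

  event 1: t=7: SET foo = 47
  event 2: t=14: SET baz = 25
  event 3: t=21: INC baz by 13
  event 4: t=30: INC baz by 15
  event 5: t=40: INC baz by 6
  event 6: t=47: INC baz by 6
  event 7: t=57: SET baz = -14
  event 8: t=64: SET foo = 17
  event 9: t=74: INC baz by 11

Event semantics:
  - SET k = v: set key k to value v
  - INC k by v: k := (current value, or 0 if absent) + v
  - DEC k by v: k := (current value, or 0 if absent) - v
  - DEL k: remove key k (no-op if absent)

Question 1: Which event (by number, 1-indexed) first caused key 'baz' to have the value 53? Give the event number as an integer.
Looking for first event where baz becomes 53:
  event 2: baz = 25
  event 3: baz = 38
  event 4: baz 38 -> 53  <-- first match

Answer: 4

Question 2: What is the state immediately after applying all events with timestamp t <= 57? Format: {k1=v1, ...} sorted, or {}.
Apply events with t <= 57 (7 events):
  after event 1 (t=7: SET foo = 47): {foo=47}
  after event 2 (t=14: SET baz = 25): {baz=25, foo=47}
  after event 3 (t=21: INC baz by 13): {baz=38, foo=47}
  after event 4 (t=30: INC baz by 15): {baz=53, foo=47}
  after event 5 (t=40: INC baz by 6): {baz=59, foo=47}
  after event 6 (t=47: INC baz by 6): {baz=65, foo=47}
  after event 7 (t=57: SET baz = -14): {baz=-14, foo=47}

Answer: {baz=-14, foo=47}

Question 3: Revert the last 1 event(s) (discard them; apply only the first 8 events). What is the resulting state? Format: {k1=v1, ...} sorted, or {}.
Answer: {baz=-14, foo=17}

Derivation:
Keep first 8 events (discard last 1):
  after event 1 (t=7: SET foo = 47): {foo=47}
  after event 2 (t=14: SET baz = 25): {baz=25, foo=47}
  after event 3 (t=21: INC baz by 13): {baz=38, foo=47}
  after event 4 (t=30: INC baz by 15): {baz=53, foo=47}
  after event 5 (t=40: INC baz by 6): {baz=59, foo=47}
  after event 6 (t=47: INC baz by 6): {baz=65, foo=47}
  after event 7 (t=57: SET baz = -14): {baz=-14, foo=47}
  after event 8 (t=64: SET foo = 17): {baz=-14, foo=17}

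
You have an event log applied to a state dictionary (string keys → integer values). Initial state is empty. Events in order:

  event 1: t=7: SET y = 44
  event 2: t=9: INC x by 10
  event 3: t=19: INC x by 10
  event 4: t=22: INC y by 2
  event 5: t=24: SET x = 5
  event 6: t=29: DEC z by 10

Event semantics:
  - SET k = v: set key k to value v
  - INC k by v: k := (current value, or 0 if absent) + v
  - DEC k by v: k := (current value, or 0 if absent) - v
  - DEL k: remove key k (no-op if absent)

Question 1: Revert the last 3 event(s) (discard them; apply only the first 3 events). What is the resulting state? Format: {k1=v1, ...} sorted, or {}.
Answer: {x=20, y=44}

Derivation:
Keep first 3 events (discard last 3):
  after event 1 (t=7: SET y = 44): {y=44}
  after event 2 (t=9: INC x by 10): {x=10, y=44}
  after event 3 (t=19: INC x by 10): {x=20, y=44}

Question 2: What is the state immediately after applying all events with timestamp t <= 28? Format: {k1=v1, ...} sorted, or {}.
Apply events with t <= 28 (5 events):
  after event 1 (t=7: SET y = 44): {y=44}
  after event 2 (t=9: INC x by 10): {x=10, y=44}
  after event 3 (t=19: INC x by 10): {x=20, y=44}
  after event 4 (t=22: INC y by 2): {x=20, y=46}
  after event 5 (t=24: SET x = 5): {x=5, y=46}

Answer: {x=5, y=46}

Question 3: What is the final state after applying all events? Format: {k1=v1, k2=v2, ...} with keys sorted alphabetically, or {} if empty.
  after event 1 (t=7: SET y = 44): {y=44}
  after event 2 (t=9: INC x by 10): {x=10, y=44}
  after event 3 (t=19: INC x by 10): {x=20, y=44}
  after event 4 (t=22: INC y by 2): {x=20, y=46}
  after event 5 (t=24: SET x = 5): {x=5, y=46}
  after event 6 (t=29: DEC z by 10): {x=5, y=46, z=-10}

Answer: {x=5, y=46, z=-10}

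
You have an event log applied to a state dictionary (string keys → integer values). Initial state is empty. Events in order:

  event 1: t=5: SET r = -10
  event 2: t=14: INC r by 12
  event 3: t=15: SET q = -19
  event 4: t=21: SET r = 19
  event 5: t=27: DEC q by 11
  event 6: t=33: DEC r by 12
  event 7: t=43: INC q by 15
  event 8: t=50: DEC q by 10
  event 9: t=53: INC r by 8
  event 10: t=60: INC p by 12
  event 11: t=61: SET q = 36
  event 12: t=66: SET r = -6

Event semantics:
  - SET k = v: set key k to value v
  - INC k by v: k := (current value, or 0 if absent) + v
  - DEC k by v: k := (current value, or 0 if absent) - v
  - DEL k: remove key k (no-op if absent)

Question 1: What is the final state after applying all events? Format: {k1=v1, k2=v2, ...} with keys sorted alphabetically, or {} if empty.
Answer: {p=12, q=36, r=-6}

Derivation:
  after event 1 (t=5: SET r = -10): {r=-10}
  after event 2 (t=14: INC r by 12): {r=2}
  after event 3 (t=15: SET q = -19): {q=-19, r=2}
  after event 4 (t=21: SET r = 19): {q=-19, r=19}
  after event 5 (t=27: DEC q by 11): {q=-30, r=19}
  after event 6 (t=33: DEC r by 12): {q=-30, r=7}
  after event 7 (t=43: INC q by 15): {q=-15, r=7}
  after event 8 (t=50: DEC q by 10): {q=-25, r=7}
  after event 9 (t=53: INC r by 8): {q=-25, r=15}
  after event 10 (t=60: INC p by 12): {p=12, q=-25, r=15}
  after event 11 (t=61: SET q = 36): {p=12, q=36, r=15}
  after event 12 (t=66: SET r = -6): {p=12, q=36, r=-6}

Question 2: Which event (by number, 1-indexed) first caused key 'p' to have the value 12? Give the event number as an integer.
Looking for first event where p becomes 12:
  event 10: p (absent) -> 12  <-- first match

Answer: 10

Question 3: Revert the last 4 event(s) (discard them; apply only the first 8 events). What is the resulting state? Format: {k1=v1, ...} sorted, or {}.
Keep first 8 events (discard last 4):
  after event 1 (t=5: SET r = -10): {r=-10}
  after event 2 (t=14: INC r by 12): {r=2}
  after event 3 (t=15: SET q = -19): {q=-19, r=2}
  after event 4 (t=21: SET r = 19): {q=-19, r=19}
  after event 5 (t=27: DEC q by 11): {q=-30, r=19}
  after event 6 (t=33: DEC r by 12): {q=-30, r=7}
  after event 7 (t=43: INC q by 15): {q=-15, r=7}
  after event 8 (t=50: DEC q by 10): {q=-25, r=7}

Answer: {q=-25, r=7}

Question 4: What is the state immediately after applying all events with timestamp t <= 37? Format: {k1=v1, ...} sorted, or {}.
Answer: {q=-30, r=7}

Derivation:
Apply events with t <= 37 (6 events):
  after event 1 (t=5: SET r = -10): {r=-10}
  after event 2 (t=14: INC r by 12): {r=2}
  after event 3 (t=15: SET q = -19): {q=-19, r=2}
  after event 4 (t=21: SET r = 19): {q=-19, r=19}
  after event 5 (t=27: DEC q by 11): {q=-30, r=19}
  after event 6 (t=33: DEC r by 12): {q=-30, r=7}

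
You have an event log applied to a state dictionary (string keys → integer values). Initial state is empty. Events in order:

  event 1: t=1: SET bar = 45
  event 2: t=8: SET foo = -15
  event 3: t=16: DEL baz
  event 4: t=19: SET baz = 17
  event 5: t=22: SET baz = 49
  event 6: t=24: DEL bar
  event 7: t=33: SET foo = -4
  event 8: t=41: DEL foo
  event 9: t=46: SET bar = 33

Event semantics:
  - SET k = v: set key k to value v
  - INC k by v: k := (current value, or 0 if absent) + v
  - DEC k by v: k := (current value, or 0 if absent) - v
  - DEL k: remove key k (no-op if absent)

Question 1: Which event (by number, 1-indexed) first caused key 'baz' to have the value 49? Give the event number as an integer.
Looking for first event where baz becomes 49:
  event 4: baz = 17
  event 5: baz 17 -> 49  <-- first match

Answer: 5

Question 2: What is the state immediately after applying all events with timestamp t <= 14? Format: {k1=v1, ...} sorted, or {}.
Apply events with t <= 14 (2 events):
  after event 1 (t=1: SET bar = 45): {bar=45}
  after event 2 (t=8: SET foo = -15): {bar=45, foo=-15}

Answer: {bar=45, foo=-15}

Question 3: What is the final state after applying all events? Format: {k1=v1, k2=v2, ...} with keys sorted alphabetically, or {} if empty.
Answer: {bar=33, baz=49}

Derivation:
  after event 1 (t=1: SET bar = 45): {bar=45}
  after event 2 (t=8: SET foo = -15): {bar=45, foo=-15}
  after event 3 (t=16: DEL baz): {bar=45, foo=-15}
  after event 4 (t=19: SET baz = 17): {bar=45, baz=17, foo=-15}
  after event 5 (t=22: SET baz = 49): {bar=45, baz=49, foo=-15}
  after event 6 (t=24: DEL bar): {baz=49, foo=-15}
  after event 7 (t=33: SET foo = -4): {baz=49, foo=-4}
  after event 8 (t=41: DEL foo): {baz=49}
  after event 9 (t=46: SET bar = 33): {bar=33, baz=49}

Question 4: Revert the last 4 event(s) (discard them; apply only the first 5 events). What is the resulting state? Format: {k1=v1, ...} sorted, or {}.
Keep first 5 events (discard last 4):
  after event 1 (t=1: SET bar = 45): {bar=45}
  after event 2 (t=8: SET foo = -15): {bar=45, foo=-15}
  after event 3 (t=16: DEL baz): {bar=45, foo=-15}
  after event 4 (t=19: SET baz = 17): {bar=45, baz=17, foo=-15}
  after event 5 (t=22: SET baz = 49): {bar=45, baz=49, foo=-15}

Answer: {bar=45, baz=49, foo=-15}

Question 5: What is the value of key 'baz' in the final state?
Answer: 49

Derivation:
Track key 'baz' through all 9 events:
  event 1 (t=1: SET bar = 45): baz unchanged
  event 2 (t=8: SET foo = -15): baz unchanged
  event 3 (t=16: DEL baz): baz (absent) -> (absent)
  event 4 (t=19: SET baz = 17): baz (absent) -> 17
  event 5 (t=22: SET baz = 49): baz 17 -> 49
  event 6 (t=24: DEL bar): baz unchanged
  event 7 (t=33: SET foo = -4): baz unchanged
  event 8 (t=41: DEL foo): baz unchanged
  event 9 (t=46: SET bar = 33): baz unchanged
Final: baz = 49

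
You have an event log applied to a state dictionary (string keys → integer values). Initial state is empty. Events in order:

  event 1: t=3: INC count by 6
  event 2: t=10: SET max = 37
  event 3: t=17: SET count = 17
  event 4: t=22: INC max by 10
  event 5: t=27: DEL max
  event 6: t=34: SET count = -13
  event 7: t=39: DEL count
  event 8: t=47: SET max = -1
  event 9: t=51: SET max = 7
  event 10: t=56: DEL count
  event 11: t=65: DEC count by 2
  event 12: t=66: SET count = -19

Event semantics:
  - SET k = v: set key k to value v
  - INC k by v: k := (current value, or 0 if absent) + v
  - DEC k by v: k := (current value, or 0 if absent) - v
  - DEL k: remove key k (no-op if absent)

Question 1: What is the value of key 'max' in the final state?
Track key 'max' through all 12 events:
  event 1 (t=3: INC count by 6): max unchanged
  event 2 (t=10: SET max = 37): max (absent) -> 37
  event 3 (t=17: SET count = 17): max unchanged
  event 4 (t=22: INC max by 10): max 37 -> 47
  event 5 (t=27: DEL max): max 47 -> (absent)
  event 6 (t=34: SET count = -13): max unchanged
  event 7 (t=39: DEL count): max unchanged
  event 8 (t=47: SET max = -1): max (absent) -> -1
  event 9 (t=51: SET max = 7): max -1 -> 7
  event 10 (t=56: DEL count): max unchanged
  event 11 (t=65: DEC count by 2): max unchanged
  event 12 (t=66: SET count = -19): max unchanged
Final: max = 7

Answer: 7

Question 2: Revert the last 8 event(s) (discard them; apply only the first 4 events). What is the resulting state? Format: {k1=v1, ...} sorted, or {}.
Answer: {count=17, max=47}

Derivation:
Keep first 4 events (discard last 8):
  after event 1 (t=3: INC count by 6): {count=6}
  after event 2 (t=10: SET max = 37): {count=6, max=37}
  after event 3 (t=17: SET count = 17): {count=17, max=37}
  after event 4 (t=22: INC max by 10): {count=17, max=47}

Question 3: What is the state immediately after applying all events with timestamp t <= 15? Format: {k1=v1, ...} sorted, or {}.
Answer: {count=6, max=37}

Derivation:
Apply events with t <= 15 (2 events):
  after event 1 (t=3: INC count by 6): {count=6}
  after event 2 (t=10: SET max = 37): {count=6, max=37}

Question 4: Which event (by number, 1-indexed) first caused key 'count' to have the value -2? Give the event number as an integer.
Looking for first event where count becomes -2:
  event 1: count = 6
  event 2: count = 6
  event 3: count = 17
  event 4: count = 17
  event 5: count = 17
  event 6: count = -13
  event 7: count = (absent)
  event 11: count (absent) -> -2  <-- first match

Answer: 11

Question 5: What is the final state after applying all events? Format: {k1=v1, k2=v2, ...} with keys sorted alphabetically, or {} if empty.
  after event 1 (t=3: INC count by 6): {count=6}
  after event 2 (t=10: SET max = 37): {count=6, max=37}
  after event 3 (t=17: SET count = 17): {count=17, max=37}
  after event 4 (t=22: INC max by 10): {count=17, max=47}
  after event 5 (t=27: DEL max): {count=17}
  after event 6 (t=34: SET count = -13): {count=-13}
  after event 7 (t=39: DEL count): {}
  after event 8 (t=47: SET max = -1): {max=-1}
  after event 9 (t=51: SET max = 7): {max=7}
  after event 10 (t=56: DEL count): {max=7}
  after event 11 (t=65: DEC count by 2): {count=-2, max=7}
  after event 12 (t=66: SET count = -19): {count=-19, max=7}

Answer: {count=-19, max=7}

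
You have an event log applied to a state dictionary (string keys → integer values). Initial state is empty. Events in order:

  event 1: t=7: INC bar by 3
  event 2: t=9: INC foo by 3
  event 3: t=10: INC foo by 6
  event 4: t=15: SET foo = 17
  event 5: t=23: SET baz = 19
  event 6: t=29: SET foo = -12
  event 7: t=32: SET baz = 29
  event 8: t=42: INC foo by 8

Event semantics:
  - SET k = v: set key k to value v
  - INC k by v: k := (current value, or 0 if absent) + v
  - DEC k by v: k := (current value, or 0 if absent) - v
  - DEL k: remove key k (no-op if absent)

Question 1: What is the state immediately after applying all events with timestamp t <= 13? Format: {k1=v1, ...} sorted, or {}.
Answer: {bar=3, foo=9}

Derivation:
Apply events with t <= 13 (3 events):
  after event 1 (t=7: INC bar by 3): {bar=3}
  after event 2 (t=9: INC foo by 3): {bar=3, foo=3}
  after event 3 (t=10: INC foo by 6): {bar=3, foo=9}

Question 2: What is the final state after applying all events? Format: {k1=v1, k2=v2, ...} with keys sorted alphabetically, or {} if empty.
Answer: {bar=3, baz=29, foo=-4}

Derivation:
  after event 1 (t=7: INC bar by 3): {bar=3}
  after event 2 (t=9: INC foo by 3): {bar=3, foo=3}
  after event 3 (t=10: INC foo by 6): {bar=3, foo=9}
  after event 4 (t=15: SET foo = 17): {bar=3, foo=17}
  after event 5 (t=23: SET baz = 19): {bar=3, baz=19, foo=17}
  after event 6 (t=29: SET foo = -12): {bar=3, baz=19, foo=-12}
  after event 7 (t=32: SET baz = 29): {bar=3, baz=29, foo=-12}
  after event 8 (t=42: INC foo by 8): {bar=3, baz=29, foo=-4}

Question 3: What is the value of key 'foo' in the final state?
Track key 'foo' through all 8 events:
  event 1 (t=7: INC bar by 3): foo unchanged
  event 2 (t=9: INC foo by 3): foo (absent) -> 3
  event 3 (t=10: INC foo by 6): foo 3 -> 9
  event 4 (t=15: SET foo = 17): foo 9 -> 17
  event 5 (t=23: SET baz = 19): foo unchanged
  event 6 (t=29: SET foo = -12): foo 17 -> -12
  event 7 (t=32: SET baz = 29): foo unchanged
  event 8 (t=42: INC foo by 8): foo -12 -> -4
Final: foo = -4

Answer: -4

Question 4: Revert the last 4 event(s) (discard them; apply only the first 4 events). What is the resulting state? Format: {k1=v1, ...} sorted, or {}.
Answer: {bar=3, foo=17}

Derivation:
Keep first 4 events (discard last 4):
  after event 1 (t=7: INC bar by 3): {bar=3}
  after event 2 (t=9: INC foo by 3): {bar=3, foo=3}
  after event 3 (t=10: INC foo by 6): {bar=3, foo=9}
  after event 4 (t=15: SET foo = 17): {bar=3, foo=17}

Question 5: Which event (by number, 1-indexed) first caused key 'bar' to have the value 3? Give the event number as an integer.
Answer: 1

Derivation:
Looking for first event where bar becomes 3:
  event 1: bar (absent) -> 3  <-- first match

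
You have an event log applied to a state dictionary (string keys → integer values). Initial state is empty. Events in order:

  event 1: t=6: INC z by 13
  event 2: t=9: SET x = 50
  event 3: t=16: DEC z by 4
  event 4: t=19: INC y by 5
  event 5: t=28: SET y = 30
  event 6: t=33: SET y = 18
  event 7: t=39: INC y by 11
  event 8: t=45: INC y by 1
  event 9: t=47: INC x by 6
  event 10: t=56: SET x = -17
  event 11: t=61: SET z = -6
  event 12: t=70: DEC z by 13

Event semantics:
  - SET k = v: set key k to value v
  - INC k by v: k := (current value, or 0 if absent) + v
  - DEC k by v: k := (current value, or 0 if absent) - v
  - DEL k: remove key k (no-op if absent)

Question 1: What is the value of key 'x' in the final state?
Track key 'x' through all 12 events:
  event 1 (t=6: INC z by 13): x unchanged
  event 2 (t=9: SET x = 50): x (absent) -> 50
  event 3 (t=16: DEC z by 4): x unchanged
  event 4 (t=19: INC y by 5): x unchanged
  event 5 (t=28: SET y = 30): x unchanged
  event 6 (t=33: SET y = 18): x unchanged
  event 7 (t=39: INC y by 11): x unchanged
  event 8 (t=45: INC y by 1): x unchanged
  event 9 (t=47: INC x by 6): x 50 -> 56
  event 10 (t=56: SET x = -17): x 56 -> -17
  event 11 (t=61: SET z = -6): x unchanged
  event 12 (t=70: DEC z by 13): x unchanged
Final: x = -17

Answer: -17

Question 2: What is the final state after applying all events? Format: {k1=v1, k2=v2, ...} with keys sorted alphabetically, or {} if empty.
  after event 1 (t=6: INC z by 13): {z=13}
  after event 2 (t=9: SET x = 50): {x=50, z=13}
  after event 3 (t=16: DEC z by 4): {x=50, z=9}
  after event 4 (t=19: INC y by 5): {x=50, y=5, z=9}
  after event 5 (t=28: SET y = 30): {x=50, y=30, z=9}
  after event 6 (t=33: SET y = 18): {x=50, y=18, z=9}
  after event 7 (t=39: INC y by 11): {x=50, y=29, z=9}
  after event 8 (t=45: INC y by 1): {x=50, y=30, z=9}
  after event 9 (t=47: INC x by 6): {x=56, y=30, z=9}
  after event 10 (t=56: SET x = -17): {x=-17, y=30, z=9}
  after event 11 (t=61: SET z = -6): {x=-17, y=30, z=-6}
  after event 12 (t=70: DEC z by 13): {x=-17, y=30, z=-19}

Answer: {x=-17, y=30, z=-19}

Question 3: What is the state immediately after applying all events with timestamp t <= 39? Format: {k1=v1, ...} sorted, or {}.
Apply events with t <= 39 (7 events):
  after event 1 (t=6: INC z by 13): {z=13}
  after event 2 (t=9: SET x = 50): {x=50, z=13}
  after event 3 (t=16: DEC z by 4): {x=50, z=9}
  after event 4 (t=19: INC y by 5): {x=50, y=5, z=9}
  after event 5 (t=28: SET y = 30): {x=50, y=30, z=9}
  after event 6 (t=33: SET y = 18): {x=50, y=18, z=9}
  after event 7 (t=39: INC y by 11): {x=50, y=29, z=9}

Answer: {x=50, y=29, z=9}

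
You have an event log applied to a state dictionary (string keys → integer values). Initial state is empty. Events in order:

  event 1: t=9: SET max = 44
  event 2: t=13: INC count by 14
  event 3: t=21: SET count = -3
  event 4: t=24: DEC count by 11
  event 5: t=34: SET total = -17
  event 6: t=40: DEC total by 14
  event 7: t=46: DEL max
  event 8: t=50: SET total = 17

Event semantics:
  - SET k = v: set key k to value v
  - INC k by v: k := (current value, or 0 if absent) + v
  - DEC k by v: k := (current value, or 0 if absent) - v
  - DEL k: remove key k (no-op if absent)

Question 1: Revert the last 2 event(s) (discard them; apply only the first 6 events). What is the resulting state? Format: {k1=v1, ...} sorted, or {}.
Answer: {count=-14, max=44, total=-31}

Derivation:
Keep first 6 events (discard last 2):
  after event 1 (t=9: SET max = 44): {max=44}
  after event 2 (t=13: INC count by 14): {count=14, max=44}
  after event 3 (t=21: SET count = -3): {count=-3, max=44}
  after event 4 (t=24: DEC count by 11): {count=-14, max=44}
  after event 5 (t=34: SET total = -17): {count=-14, max=44, total=-17}
  after event 6 (t=40: DEC total by 14): {count=-14, max=44, total=-31}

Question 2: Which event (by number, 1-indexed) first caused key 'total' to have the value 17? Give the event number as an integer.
Answer: 8

Derivation:
Looking for first event where total becomes 17:
  event 5: total = -17
  event 6: total = -31
  event 7: total = -31
  event 8: total -31 -> 17  <-- first match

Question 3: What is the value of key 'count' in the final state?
Track key 'count' through all 8 events:
  event 1 (t=9: SET max = 44): count unchanged
  event 2 (t=13: INC count by 14): count (absent) -> 14
  event 3 (t=21: SET count = -3): count 14 -> -3
  event 4 (t=24: DEC count by 11): count -3 -> -14
  event 5 (t=34: SET total = -17): count unchanged
  event 6 (t=40: DEC total by 14): count unchanged
  event 7 (t=46: DEL max): count unchanged
  event 8 (t=50: SET total = 17): count unchanged
Final: count = -14

Answer: -14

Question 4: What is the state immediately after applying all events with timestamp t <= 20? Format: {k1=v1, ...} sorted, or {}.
Answer: {count=14, max=44}

Derivation:
Apply events with t <= 20 (2 events):
  after event 1 (t=9: SET max = 44): {max=44}
  after event 2 (t=13: INC count by 14): {count=14, max=44}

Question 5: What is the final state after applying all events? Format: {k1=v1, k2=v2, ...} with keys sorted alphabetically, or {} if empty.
  after event 1 (t=9: SET max = 44): {max=44}
  after event 2 (t=13: INC count by 14): {count=14, max=44}
  after event 3 (t=21: SET count = -3): {count=-3, max=44}
  after event 4 (t=24: DEC count by 11): {count=-14, max=44}
  after event 5 (t=34: SET total = -17): {count=-14, max=44, total=-17}
  after event 6 (t=40: DEC total by 14): {count=-14, max=44, total=-31}
  after event 7 (t=46: DEL max): {count=-14, total=-31}
  after event 8 (t=50: SET total = 17): {count=-14, total=17}

Answer: {count=-14, total=17}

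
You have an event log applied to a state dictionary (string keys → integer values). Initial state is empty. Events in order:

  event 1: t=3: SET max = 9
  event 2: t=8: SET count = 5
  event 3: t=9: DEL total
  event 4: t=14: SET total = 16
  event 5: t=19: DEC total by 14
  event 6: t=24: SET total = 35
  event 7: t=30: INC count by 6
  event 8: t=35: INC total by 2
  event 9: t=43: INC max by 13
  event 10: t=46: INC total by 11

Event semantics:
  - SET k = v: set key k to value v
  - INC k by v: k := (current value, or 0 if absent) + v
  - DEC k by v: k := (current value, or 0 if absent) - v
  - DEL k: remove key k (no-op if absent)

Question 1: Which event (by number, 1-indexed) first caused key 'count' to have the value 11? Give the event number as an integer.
Looking for first event where count becomes 11:
  event 2: count = 5
  event 3: count = 5
  event 4: count = 5
  event 5: count = 5
  event 6: count = 5
  event 7: count 5 -> 11  <-- first match

Answer: 7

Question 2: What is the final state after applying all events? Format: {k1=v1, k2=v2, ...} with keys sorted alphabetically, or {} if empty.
  after event 1 (t=3: SET max = 9): {max=9}
  after event 2 (t=8: SET count = 5): {count=5, max=9}
  after event 3 (t=9: DEL total): {count=5, max=9}
  after event 4 (t=14: SET total = 16): {count=5, max=9, total=16}
  after event 5 (t=19: DEC total by 14): {count=5, max=9, total=2}
  after event 6 (t=24: SET total = 35): {count=5, max=9, total=35}
  after event 7 (t=30: INC count by 6): {count=11, max=9, total=35}
  after event 8 (t=35: INC total by 2): {count=11, max=9, total=37}
  after event 9 (t=43: INC max by 13): {count=11, max=22, total=37}
  after event 10 (t=46: INC total by 11): {count=11, max=22, total=48}

Answer: {count=11, max=22, total=48}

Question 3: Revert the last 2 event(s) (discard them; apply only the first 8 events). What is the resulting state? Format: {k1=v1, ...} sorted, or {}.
Answer: {count=11, max=9, total=37}

Derivation:
Keep first 8 events (discard last 2):
  after event 1 (t=3: SET max = 9): {max=9}
  after event 2 (t=8: SET count = 5): {count=5, max=9}
  after event 3 (t=9: DEL total): {count=5, max=9}
  after event 4 (t=14: SET total = 16): {count=5, max=9, total=16}
  after event 5 (t=19: DEC total by 14): {count=5, max=9, total=2}
  after event 6 (t=24: SET total = 35): {count=5, max=9, total=35}
  after event 7 (t=30: INC count by 6): {count=11, max=9, total=35}
  after event 8 (t=35: INC total by 2): {count=11, max=9, total=37}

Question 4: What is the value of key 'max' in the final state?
Track key 'max' through all 10 events:
  event 1 (t=3: SET max = 9): max (absent) -> 9
  event 2 (t=8: SET count = 5): max unchanged
  event 3 (t=9: DEL total): max unchanged
  event 4 (t=14: SET total = 16): max unchanged
  event 5 (t=19: DEC total by 14): max unchanged
  event 6 (t=24: SET total = 35): max unchanged
  event 7 (t=30: INC count by 6): max unchanged
  event 8 (t=35: INC total by 2): max unchanged
  event 9 (t=43: INC max by 13): max 9 -> 22
  event 10 (t=46: INC total by 11): max unchanged
Final: max = 22

Answer: 22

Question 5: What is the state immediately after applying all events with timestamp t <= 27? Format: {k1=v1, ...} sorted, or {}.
Apply events with t <= 27 (6 events):
  after event 1 (t=3: SET max = 9): {max=9}
  after event 2 (t=8: SET count = 5): {count=5, max=9}
  after event 3 (t=9: DEL total): {count=5, max=9}
  after event 4 (t=14: SET total = 16): {count=5, max=9, total=16}
  after event 5 (t=19: DEC total by 14): {count=5, max=9, total=2}
  after event 6 (t=24: SET total = 35): {count=5, max=9, total=35}

Answer: {count=5, max=9, total=35}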